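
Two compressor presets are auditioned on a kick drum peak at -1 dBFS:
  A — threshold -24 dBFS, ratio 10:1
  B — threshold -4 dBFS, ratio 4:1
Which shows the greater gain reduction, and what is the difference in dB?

A: 23 dB over, compressed to 2.3 dB over, so 20.7 dB of GR.
B: 3 dB over, compressed to 0.75 dB over, so 2.25 dB of GR.
A reduces 18.45 dB more.

A, by 18.45 dB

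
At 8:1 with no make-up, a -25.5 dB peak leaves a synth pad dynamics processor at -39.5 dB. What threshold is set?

-41.5 dB

Gain reduction = -25.5 − (-39.5) = 14 dB; output overshoot = GR / (R − 1) = 14 / 7 = 2 dB.
Threshold = output − output overshoot = -39.5 − 2 = -41.5 dB.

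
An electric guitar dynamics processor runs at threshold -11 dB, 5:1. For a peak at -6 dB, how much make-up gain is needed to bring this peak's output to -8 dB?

2 dB

The peak compresses to -11 + 5/5 = -10 dB.
To reach -8 dB requires -8 − (-10) = 2 dB of make-up.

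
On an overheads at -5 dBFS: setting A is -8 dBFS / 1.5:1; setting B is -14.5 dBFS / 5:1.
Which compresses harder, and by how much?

B, by 6.6 dB

A: overshoot 3 dB → output overshoot 2 dB → GR 1 dB.
B: overshoot 9.5 dB → output overshoot 1.9 dB → GR 7.6 dB.
Difference: 6.6 dB in favour of B.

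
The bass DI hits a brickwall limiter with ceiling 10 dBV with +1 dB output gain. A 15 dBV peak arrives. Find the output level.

A brickwall limiter is an ∞:1 compressor: any input above the ceiling is clamped to 10 dBV.
Output gain then adds 1 dB: 10 + 1 = 11 dBV.

11 dBV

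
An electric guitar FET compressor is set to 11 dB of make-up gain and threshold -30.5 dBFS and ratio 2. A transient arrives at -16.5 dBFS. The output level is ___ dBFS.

-12.5 dBFS

Overshoot: -16.5 − (-30.5) = 14 dB.
2:1 compression reduces that to 14/2 = 7 dB over.
So the level is -30.5 + 7 = -23.5 dBFS; make-up adds 11 dB, giving -12.5 dBFS.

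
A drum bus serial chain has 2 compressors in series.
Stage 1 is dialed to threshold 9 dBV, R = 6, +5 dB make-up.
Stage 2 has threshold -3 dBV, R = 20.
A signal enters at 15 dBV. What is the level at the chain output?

-2.1 dBV

Stage 1: overshoot 6 dB → 6/6 = 1 dB → 10 dBV; +5 dB make-up → 15 dBV.
Stage 2: overshoot 18 dB → 18/20 = 0.9 dB → -2.1 dBV.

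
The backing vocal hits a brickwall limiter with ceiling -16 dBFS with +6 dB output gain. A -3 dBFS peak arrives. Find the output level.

-10 dBFS

The limiter clamps the peak to its -16 dBFS ceiling.
Output gain then adds 6 dB: -16 + 6 = -10 dBFS.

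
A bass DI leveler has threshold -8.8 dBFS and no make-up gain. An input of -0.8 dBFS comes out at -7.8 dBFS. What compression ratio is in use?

Input overshoot = -0.8 − (-8.8) = 8 dB; output overshoot = -7.8 − (-8.8) = 1 dB.
Ratio = 8 / 1 = 8.

8:1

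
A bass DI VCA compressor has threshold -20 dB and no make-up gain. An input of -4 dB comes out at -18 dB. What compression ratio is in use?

Input overshoot = -4 − (-20) = 16 dB; output overshoot = -18 − (-20) = 2 dB.
Ratio = 16 / 2 = 8.

8:1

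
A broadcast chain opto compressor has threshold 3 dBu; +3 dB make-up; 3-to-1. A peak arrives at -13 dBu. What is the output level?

-10 dBu

-13 dBu is 16 dB below the 3 dBu threshold, so no gain reduction is applied.
Make-up gain adds 3 dB: -13 + 3 = -10 dBu.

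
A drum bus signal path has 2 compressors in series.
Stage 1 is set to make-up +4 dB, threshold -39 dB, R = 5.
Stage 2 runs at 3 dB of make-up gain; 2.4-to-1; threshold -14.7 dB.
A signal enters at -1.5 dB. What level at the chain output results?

-24.5 dB

Stage 1: 37.5 dB above -39 dB, reduced 5:1 to 7.5 dB above → -31.5 dB; +4 dB make-up → -27.5 dB.
Stage 2: below threshold (-27.5 ≤ -14.7); passes unchanged; make-up brings it to -24.5 dB.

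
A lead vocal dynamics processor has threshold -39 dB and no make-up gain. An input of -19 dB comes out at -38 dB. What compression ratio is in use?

Input overshoot = -19 − (-39) = 20 dB; output overshoot = -38 − (-39) = 1 dB.
Ratio = 20 / 1 = 20.

20:1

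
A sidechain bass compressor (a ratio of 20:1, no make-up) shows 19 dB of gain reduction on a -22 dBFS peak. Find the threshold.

Let T be the threshold. Output overshoot = (input overshoot)/R, so -41 − T = (-22 − T)/20.
20·(-41 − T) = -22 − T → 19·T = -820 − (-22) = -798.
T = -798/19 = -42 dBFS.

-42 dBFS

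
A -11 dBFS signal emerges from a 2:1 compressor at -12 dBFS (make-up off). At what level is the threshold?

-13 dBFS

Input is 2 dB above T (since output overshoot × R = input overshoot: (-12 − T)·2 = -11 − T gives T = -13 dBFS).
Check: -13 + (-11 − (-13))/2 = -13 + 1 = -12 dBFS. ✓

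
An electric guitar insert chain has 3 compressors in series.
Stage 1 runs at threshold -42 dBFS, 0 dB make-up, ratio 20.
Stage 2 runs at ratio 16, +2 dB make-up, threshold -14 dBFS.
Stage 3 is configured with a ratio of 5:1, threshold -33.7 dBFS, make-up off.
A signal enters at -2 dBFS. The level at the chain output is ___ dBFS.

-38 dBFS

Stage 1: overshoot 40 dB → 40/20 = 2 dB → -40 dBFS.
Stage 2: below threshold (-40 ≤ -14); passes unchanged; make-up brings it to -38 dBFS.
Stage 3: below threshold (-38 ≤ -33.7); passes unchanged; output -38 dBFS.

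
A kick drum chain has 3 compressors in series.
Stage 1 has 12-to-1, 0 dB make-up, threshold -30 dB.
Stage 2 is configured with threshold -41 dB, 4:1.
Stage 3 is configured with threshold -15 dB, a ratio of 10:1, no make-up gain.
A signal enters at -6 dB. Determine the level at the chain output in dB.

Stage 1: -6 dB is 24 dB over -30 dB; at 12:1 that becomes 2 dB over, giving -28 dB.
Stage 2: -28 dB is 13 dB over -41 dB; at 4:1 that becomes 3.25 dB over, giving -37.75 dB.
Stage 3: -37.75 dB is at or below the -15 dB threshold — no compression; output -37.75 dB.

-37.75 dB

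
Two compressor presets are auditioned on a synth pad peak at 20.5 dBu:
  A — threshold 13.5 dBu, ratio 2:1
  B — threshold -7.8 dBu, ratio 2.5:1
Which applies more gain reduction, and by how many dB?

A: GR = 7 − 7/2 = 3.5 dB.
B: GR = 28.3 − 28.3/2.5 = 16.98 dB.
B reduces 13.48 dB more.

B, by 13.48 dB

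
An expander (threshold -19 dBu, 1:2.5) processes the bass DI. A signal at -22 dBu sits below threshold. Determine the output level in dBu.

Undershoot = (-19) − (-22) = 3 dB.
At 1:2.5, that expands to 7.5 dB under threshold.
Output = -19 − 7.5 = -26.5 dBu.

-26.5 dBu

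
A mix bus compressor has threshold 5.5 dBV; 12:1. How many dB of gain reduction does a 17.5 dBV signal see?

11 dB

The signal is 12 dB above threshold.
A 12:1 ratio leaves 1 dB of that excess.
GR = overshoot in − overshoot out = 12 − 1 = 11 dB.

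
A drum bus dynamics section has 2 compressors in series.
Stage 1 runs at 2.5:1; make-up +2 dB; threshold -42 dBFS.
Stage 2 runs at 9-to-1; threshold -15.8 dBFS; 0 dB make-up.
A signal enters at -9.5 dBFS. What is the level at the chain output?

-27 dBFS

Stage 1: 32.5 dB above -42 dBFS, reduced 2.5:1 to 13 dB above → -29 dBFS; +2 dB make-up → -27 dBFS.
Stage 2: -27 dBFS is at or below the -15.8 dBFS threshold — no compression; output -27 dBFS.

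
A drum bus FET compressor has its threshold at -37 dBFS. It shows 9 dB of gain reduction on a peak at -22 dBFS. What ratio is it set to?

2.5:1

Input overshoot = -22 − (-37) = 15 dB.
Output overshoot = 15 − 9 = 6 dB.
Ratio = input overshoot / output overshoot = 15 / 6 = 2.5.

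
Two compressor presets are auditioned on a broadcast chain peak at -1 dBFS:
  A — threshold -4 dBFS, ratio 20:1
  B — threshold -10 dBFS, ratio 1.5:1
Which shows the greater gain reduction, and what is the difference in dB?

B, by 0.15 dB

A: 3 dB over, compressed to 0.15 dB over, so 2.85 dB of GR.
B: 9 dB over, compressed to 6 dB over, so 3 dB of GR.
Difference: 0.15 dB in favour of B.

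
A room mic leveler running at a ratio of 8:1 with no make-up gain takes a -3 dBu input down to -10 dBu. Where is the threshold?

-11 dBu

Input is 8 dB above T (since output overshoot × R = input overshoot: (-10 − T)·8 = -3 − T gives T = -11 dBu).
Check: -11 + (-3 − (-11))/8 = -11 + 1 = -10 dBu. ✓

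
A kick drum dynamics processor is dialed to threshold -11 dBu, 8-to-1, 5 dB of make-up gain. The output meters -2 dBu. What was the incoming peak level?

Remove make-up: -2 − 5 = -7 dBu.
Post-compression overshoot = -7 − (-11) = 4 dB.
Input overshoot = R × output overshoot = 32 dB → input = -11 + 32 = 21 dBu.

21 dBu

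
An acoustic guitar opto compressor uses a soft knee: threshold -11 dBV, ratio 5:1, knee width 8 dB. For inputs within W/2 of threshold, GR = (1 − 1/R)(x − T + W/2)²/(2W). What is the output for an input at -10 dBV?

-11.25 dBV

x − T + W/2 = -10 − (-11) + 4 = 5.
GR = (1 − 1/5) × 5² / 16 = 0.8 × 25 / 16 = 1.25 dB.
Output = -10 − 1.25 = -11.25 dBV.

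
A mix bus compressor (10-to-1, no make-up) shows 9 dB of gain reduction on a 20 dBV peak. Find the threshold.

10 dBV

Gain reduction = 20 − 11 = 9 dB; output overshoot = GR / (R − 1) = 9 / 9 = 1 dB.
Threshold = output − output overshoot = 11 − 1 = 10 dBV.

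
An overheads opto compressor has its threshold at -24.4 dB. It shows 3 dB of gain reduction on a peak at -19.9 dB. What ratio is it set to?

Input overshoot = -19.9 − (-24.4) = 4.5 dB.
Output overshoot = 4.5 − 3 = 1.5 dB.
Ratio = input overshoot / output overshoot = 4.5 / 1.5 = 3.

3:1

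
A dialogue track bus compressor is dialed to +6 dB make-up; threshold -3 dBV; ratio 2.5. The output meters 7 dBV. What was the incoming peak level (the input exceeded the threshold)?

7 dBV

Remove make-up: 7 − 6 = 1 dBV.
That's 4 dB above the -3 dBV threshold.
Before 2.5:1 compression the overshoot was 4 × 2.5 = 10 dB, so input = -3 + 10 = 7 dBV.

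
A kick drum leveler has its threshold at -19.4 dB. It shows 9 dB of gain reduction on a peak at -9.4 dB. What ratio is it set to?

10:1

Input overshoot = -9.4 − (-19.4) = 10 dB.
Output overshoot = 10 − 9 = 1 dB.
Ratio = input overshoot / output overshoot = 10 / 1 = 10.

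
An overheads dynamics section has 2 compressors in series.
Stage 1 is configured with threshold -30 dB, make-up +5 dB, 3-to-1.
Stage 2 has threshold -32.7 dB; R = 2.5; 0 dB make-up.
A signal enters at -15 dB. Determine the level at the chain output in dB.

-27.62 dB

Stage 1: -15 dB is 15 dB over -30 dB; at 3:1 that becomes 5 dB over, giving -25 dB; +5 dB make-up → -20 dB.
Stage 2: overshoot 12.7 dB → 12.7/2.5 = 5.08 dB → -27.62 dB.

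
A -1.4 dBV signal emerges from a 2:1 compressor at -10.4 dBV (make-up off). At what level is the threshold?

Gain reduction = -1.4 − (-10.4) = 9 dB; output overshoot = GR / (R − 1) = 9 / 1 = 9 dB.
Threshold = output − output overshoot = -10.4 − 9 = -19.4 dBV.

-19.4 dBV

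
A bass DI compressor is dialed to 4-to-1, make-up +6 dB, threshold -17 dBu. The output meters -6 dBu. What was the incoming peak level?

Before make-up, the level was -6 − 6 = -12 dBu.
The compressed level sits -12 − (-17) = 5 dB over threshold.
Before 4:1 compression the overshoot was 5 × 4 = 20 dB, so input = -17 + 20 = 3 dBu.

3 dBu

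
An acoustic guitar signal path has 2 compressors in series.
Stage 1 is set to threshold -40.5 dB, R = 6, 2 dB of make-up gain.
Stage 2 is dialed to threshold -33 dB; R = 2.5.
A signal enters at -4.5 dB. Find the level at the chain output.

Stage 1: overshoot 36 dB → 36/6 = 6 dB → -34.5 dB; +2 dB make-up → -32.5 dB.
Stage 2: 0.5 dB above -33 dB, reduced 2.5:1 to 0.2 dB above → -32.8 dB.

-32.8 dB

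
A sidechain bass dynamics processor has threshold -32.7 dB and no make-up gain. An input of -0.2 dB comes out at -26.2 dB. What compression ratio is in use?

Input overshoot = -0.2 − (-32.7) = 32.5 dB; output overshoot = -26.2 − (-32.7) = 6.5 dB.
Ratio = 32.5 / 6.5 = 5.

5:1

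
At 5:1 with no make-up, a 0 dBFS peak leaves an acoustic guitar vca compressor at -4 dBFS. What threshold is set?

-5 dBFS

Input is 5 dB above T (since output overshoot × R = input overshoot: (-4 − T)·5 = 0 − T gives T = -5 dBFS).
Check: -5 + (0 − (-5))/5 = -5 + 1 = -4 dBFS. ✓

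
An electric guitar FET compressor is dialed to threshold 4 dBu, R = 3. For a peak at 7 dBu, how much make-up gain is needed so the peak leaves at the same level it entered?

Overshoot 3 dB → 3/3 = 1 dB after compression, so the compressed level is 4 + 1 = 5 dBu.
Make-up = target − compressed = 7 − 5 = 2 dB.

2 dB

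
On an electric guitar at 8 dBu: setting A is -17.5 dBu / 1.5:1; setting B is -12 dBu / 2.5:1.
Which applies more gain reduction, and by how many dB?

A: GR = 25.5 − 25.5/1.5 = 8.5 dB.
B: GR = 20 − 20/2.5 = 12 dB.
B reduces 3.5 dB more.

B, by 3.5 dB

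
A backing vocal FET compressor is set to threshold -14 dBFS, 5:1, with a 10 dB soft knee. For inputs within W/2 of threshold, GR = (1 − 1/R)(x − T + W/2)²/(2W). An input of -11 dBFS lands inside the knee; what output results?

-13.56 dBFS

x − T + W/2 = -11 − (-14) + 5 = 8.
GR = (1 − 1/5) × 8² / 20 = 0.8 × 64 / 20 = 2.56 dB.
Output = -11 − 2.56 = -13.56 dBFS.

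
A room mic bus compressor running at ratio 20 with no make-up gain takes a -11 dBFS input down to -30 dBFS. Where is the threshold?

Gain reduction = -11 − (-30) = 19 dB; output overshoot = GR / (R − 1) = 19 / 19 = 1 dB.
Threshold = output − output overshoot = -30 − 1 = -31 dBFS.

-31 dBFS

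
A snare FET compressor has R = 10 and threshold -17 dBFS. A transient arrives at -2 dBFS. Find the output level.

-2 dBFS sits 15 dB over threshold.
The 15 dB excess becomes 1.5 dB after 10:1 reduction.
So the level is -17 + 1.5 = -15.5 dBFS.

-15.5 dBFS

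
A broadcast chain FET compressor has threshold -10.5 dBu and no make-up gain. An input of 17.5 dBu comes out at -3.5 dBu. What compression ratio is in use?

Input overshoot = 17.5 − (-10.5) = 28 dB; output overshoot = -3.5 − (-10.5) = 7 dB.
Ratio = 28 / 7 = 4.

4:1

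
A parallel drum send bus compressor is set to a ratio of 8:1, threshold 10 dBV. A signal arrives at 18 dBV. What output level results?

Overshoot: 18 − 10 = 8 dB.
At 8:1 the overshoot is divided by 8, leaving 1 dB above threshold.
So the level is 10 + 1 = 11 dBV.

11 dBV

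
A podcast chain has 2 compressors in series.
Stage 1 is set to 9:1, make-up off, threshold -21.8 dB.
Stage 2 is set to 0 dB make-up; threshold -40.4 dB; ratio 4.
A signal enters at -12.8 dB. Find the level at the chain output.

-35.5 dB

Stage 1: 9 dB above -21.8 dB, reduced 9:1 to 1 dB above → -20.8 dB.
Stage 2: overshoot 19.6 dB → 19.6/4 = 4.9 dB → -35.5 dB.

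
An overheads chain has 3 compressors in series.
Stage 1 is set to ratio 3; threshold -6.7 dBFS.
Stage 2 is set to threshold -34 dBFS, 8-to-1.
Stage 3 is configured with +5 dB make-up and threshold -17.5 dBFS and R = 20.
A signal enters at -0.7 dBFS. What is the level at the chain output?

Stage 1: -0.7 dBFS is 6 dB over -6.7 dBFS; at 3:1 that becomes 2 dB over, giving -4.7 dBFS.
Stage 2: 29.3 dB above -34 dBFS, reduced 8:1 to 3.6625 dB above → -30.3375 dBFS.
Stage 3: -30.3375 dBFS ≤ -17.5 dBFS, so stage 3 doesn't engage; make-up brings it to -25.3375 dBFS.

-25.3375 dBFS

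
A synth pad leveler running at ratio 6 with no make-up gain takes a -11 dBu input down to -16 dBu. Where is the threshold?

-17 dBu

Input is 6 dB above T (since output overshoot × R = input overshoot: (-16 − T)·6 = -11 − T gives T = -17 dBu).
Check: -17 + (-11 − (-17))/6 = -17 + 1 = -16 dBu. ✓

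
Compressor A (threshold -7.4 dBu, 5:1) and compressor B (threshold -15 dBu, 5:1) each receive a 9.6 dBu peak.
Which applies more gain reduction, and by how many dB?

A: overshoot 17 dB → output overshoot 3.4 dB → GR 13.6 dB.
B: overshoot 24.6 dB → output overshoot 4.92 dB → GR 19.68 dB.
B applies 6.08 dB more gain reduction.

B, by 6.08 dB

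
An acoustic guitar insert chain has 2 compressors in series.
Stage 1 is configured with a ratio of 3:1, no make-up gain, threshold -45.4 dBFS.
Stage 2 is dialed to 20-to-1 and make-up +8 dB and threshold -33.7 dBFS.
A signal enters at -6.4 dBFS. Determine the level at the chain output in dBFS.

-25.635 dBFS

Stage 1: 39 dB above -45.4 dBFS, reduced 3:1 to 13 dB above → -32.4 dBFS.
Stage 2: -32.4 dBFS is 1.3 dB over -33.7 dBFS; at 20:1 that becomes 0.065 dB over, giving -33.635 dBFS; +8 dB make-up → -25.635 dBFS.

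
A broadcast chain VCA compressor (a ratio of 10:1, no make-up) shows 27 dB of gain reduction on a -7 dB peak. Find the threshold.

-37 dB

Gain reduction = -7 − (-34) = 27 dB; output overshoot = GR / (R − 1) = 27 / 9 = 3 dB.
Threshold = output − output overshoot = -34 − 3 = -37 dB.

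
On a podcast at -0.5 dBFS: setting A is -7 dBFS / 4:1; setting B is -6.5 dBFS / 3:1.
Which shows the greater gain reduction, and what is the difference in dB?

A: 6.5 dB over, compressed to 1.625 dB over, so 4.875 dB of GR.
B: 6 dB over, compressed to 2 dB over, so 4 dB of GR.
A reduces 0.875 dB more.

A, by 0.875 dB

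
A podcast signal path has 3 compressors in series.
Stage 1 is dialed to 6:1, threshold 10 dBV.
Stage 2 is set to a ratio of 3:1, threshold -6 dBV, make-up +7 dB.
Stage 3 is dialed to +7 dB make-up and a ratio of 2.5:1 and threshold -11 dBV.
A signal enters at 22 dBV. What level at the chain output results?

Stage 1: 12 dB above 10 dBV, reduced 6:1 to 2 dB above → 12 dBV.
Stage 2: 18 dB above -6 dBV, reduced 3:1 to 6 dB above → 0 dBV; +7 dB make-up → 7 dBV.
Stage 3: 18 dB above -11 dBV, reduced 2.5:1 to 7.2 dB above → -3.8 dBV; +7 dB make-up → 3.2 dBV.

3.2 dBV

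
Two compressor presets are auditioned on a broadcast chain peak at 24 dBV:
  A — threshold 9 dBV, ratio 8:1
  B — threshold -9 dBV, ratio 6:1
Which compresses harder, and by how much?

B, by 14.375 dB

A: overshoot 15 dB → output overshoot 1.875 dB → GR 13.125 dB.
B: overshoot 33 dB → output overshoot 5.5 dB → GR 27.5 dB.
B applies 14.375 dB more gain reduction.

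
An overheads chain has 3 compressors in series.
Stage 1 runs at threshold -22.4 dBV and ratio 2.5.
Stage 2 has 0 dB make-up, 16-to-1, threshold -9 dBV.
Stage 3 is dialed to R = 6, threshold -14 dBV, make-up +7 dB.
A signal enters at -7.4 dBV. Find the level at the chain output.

Stage 1: -7.4 dBV is 15 dB over -22.4 dBV; at 2.5:1 that becomes 6 dB over, giving -16.4 dBV.
Stage 2: below threshold (-16.4 ≤ -9); passes unchanged; output -16.4 dBV.
Stage 3: below threshold (-16.4 ≤ -14); passes unchanged; make-up brings it to -9.4 dBV.

-9.4 dBV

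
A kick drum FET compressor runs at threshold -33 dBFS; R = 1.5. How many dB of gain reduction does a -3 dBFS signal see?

The signal is 30 dB above threshold.
A 1.5:1 ratio leaves 20 dB of that excess.
GR = overshoot in − overshoot out = 30 − 20 = 10 dB.

10 dB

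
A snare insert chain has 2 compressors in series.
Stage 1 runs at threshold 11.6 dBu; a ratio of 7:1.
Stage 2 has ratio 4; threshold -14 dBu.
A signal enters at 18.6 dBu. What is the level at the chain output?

-7.35 dBu

Stage 1: 18.6 dBu is 7 dB over 11.6 dBu; at 7:1 that becomes 1 dB over, giving 12.6 dBu.
Stage 2: 12.6 dBu is 26.6 dB over -14 dBu; at 4:1 that becomes 6.65 dB over, giving -7.35 dBu.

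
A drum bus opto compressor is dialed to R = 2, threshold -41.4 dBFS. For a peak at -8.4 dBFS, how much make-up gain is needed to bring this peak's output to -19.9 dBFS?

5 dB

The peak compresses to -41.4 + 33/2 = -24.9 dBFS.
To reach -19.9 dBFS requires -19.9 − (-24.9) = 5 dB of make-up.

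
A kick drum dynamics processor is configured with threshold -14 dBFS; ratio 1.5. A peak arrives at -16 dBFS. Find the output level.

-16 dBFS

-16 dBFS is 2 dB below the -14 dBFS threshold, so no gain reduction is applied.
Output = input = -16 dBFS.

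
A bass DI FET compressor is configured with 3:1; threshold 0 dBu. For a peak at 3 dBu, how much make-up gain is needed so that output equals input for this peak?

2 dB

Overshoot 3 dB → 3/3 = 1 dB after compression, so the compressed level is 0 + 1 = 1 dBu.
Make-up = target − compressed = 3 − 1 = 2 dB.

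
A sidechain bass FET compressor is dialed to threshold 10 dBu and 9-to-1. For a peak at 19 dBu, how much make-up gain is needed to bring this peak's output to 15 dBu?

4 dB

The peak compresses to 10 + 9/9 = 11 dBu.
To reach 15 dBu requires 15 − 11 = 4 dB of make-up.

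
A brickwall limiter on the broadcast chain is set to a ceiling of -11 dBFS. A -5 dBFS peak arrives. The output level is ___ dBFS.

At ∞:1, everything above -11 dBFS is held at the ceiling.

-11 dBFS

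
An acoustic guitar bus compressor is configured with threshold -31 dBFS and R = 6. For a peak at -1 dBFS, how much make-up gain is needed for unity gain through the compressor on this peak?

25 dB

The peak compresses to -31 + 30/6 = -26 dBFS.
To reach -1 dBFS requires -1 − (-26) = 25 dB of make-up.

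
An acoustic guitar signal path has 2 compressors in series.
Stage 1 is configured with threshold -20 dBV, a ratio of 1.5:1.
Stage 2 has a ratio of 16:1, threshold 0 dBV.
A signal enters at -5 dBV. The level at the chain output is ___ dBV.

Stage 1: 15 dB above -20 dBV, reduced 1.5:1 to 10 dB above → -10 dBV.
Stage 2: -10 dBV ≤ 0 dBV, so stage 2 doesn't engage; output -10 dBV.

-10 dBV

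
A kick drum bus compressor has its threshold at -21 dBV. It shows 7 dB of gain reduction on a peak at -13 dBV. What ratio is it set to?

Input overshoot = -13 − (-21) = 8 dB.
Output overshoot = 8 − 7 = 1 dB.
Ratio = input overshoot / output overshoot = 8 / 1 = 8.

8:1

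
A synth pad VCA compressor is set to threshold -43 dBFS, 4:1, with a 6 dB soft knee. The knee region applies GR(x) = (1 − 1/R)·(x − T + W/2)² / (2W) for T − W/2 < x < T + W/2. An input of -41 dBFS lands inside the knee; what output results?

x − T + W/2 = -41 − (-43) + 3 = 5.
GR = (1 − 1/4) × 5² / 12 = 0.75 × 25 / 12 = 1.5625 dB.
Output = -41 − 1.5625 = -42.5625 dBFS.

-42.5625 dBFS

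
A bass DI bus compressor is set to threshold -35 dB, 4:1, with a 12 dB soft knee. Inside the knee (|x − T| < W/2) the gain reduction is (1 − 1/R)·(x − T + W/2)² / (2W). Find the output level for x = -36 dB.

-36.78125 dB

x − T + W/2 = -36 − (-35) + 6 = 5.
GR = (1 − 1/4) × 5² / 24 = 0.75 × 25 / 24 = 0.78125 dB.
Output = -36 − 0.78125 = -36.78125 dB.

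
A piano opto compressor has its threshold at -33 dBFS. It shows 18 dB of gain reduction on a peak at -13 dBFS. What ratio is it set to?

10:1

Input overshoot = -13 − (-33) = 20 dB.
Output overshoot = 20 − 18 = 2 dB.
Ratio = input overshoot / output overshoot = 20 / 2 = 10.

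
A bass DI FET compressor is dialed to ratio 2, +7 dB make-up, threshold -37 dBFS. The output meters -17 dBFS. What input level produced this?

Before make-up, the level was -17 − 7 = -24 dBFS.
Post-compression overshoot = -24 − (-37) = 13 dB.
Before 2:1 compression the overshoot was 13 × 2 = 26 dB, so input = -37 + 26 = -11 dBFS.

-11 dBFS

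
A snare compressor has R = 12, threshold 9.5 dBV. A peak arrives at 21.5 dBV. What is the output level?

10.5 dBV

21.5 dBV sits 12 dB over threshold.
The 12 dB excess becomes 1 dB after 12:1 reduction.
That puts the output at 10.5 dBV.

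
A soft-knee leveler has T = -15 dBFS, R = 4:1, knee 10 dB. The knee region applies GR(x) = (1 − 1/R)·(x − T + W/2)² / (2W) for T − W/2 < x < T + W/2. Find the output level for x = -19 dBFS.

-19.0375 dBFS

x − T + W/2 = -19 − (-15) + 5 = 1.
GR = (1 − 1/4) × 1² / 20 = 0.75 × 1 / 20 = 0.0375 dB.
Output = -19 − 0.0375 = -19.0375 dBFS.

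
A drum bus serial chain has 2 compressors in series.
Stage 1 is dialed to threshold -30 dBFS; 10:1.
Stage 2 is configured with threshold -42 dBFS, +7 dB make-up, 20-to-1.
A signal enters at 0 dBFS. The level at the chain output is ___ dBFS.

Stage 1: 30 dB above -30 dBFS, reduced 10:1 to 3 dB above → -27 dBFS.
Stage 2: overshoot 15 dB → 15/20 = 0.75 dB → -41.25 dBFS; +7 dB make-up → -34.25 dBFS.

-34.25 dBFS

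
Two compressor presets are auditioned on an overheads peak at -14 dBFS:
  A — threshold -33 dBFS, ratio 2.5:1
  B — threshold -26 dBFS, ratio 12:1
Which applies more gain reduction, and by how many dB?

A: GR = 19 − 19/2.5 = 11.4 dB.
B: GR = 12 − 12/12 = 11 dB.
A applies 0.4 dB more gain reduction.

A, by 0.4 dB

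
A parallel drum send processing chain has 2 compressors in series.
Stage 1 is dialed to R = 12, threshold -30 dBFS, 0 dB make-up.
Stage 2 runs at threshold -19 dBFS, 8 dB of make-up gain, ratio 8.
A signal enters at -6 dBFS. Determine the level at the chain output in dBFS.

Stage 1: 24 dB above -30 dBFS, reduced 12:1 to 2 dB above → -28 dBFS.
Stage 2: below threshold (-28 ≤ -19); passes unchanged; make-up brings it to -20 dBFS.

-20 dBFS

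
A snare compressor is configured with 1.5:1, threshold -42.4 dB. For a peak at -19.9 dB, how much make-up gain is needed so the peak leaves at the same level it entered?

7.5 dB

Overshoot 22.5 dB → 22.5/1.5 = 15 dB after compression, so the compressed level is -42.4 + 15 = -27.4 dB.
Make-up = target − compressed = -19.9 − (-27.4) = 7.5 dB.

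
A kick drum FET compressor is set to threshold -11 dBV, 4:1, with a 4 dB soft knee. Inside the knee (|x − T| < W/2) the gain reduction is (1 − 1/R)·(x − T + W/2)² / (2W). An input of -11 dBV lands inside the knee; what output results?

-11.375 dBV

x − T + W/2 = -11 − (-11) + 2 = 2.
GR = (1 − 1/4) × 2² / 8 = 0.75 × 4 / 8 = 0.375 dB.
Output = -11 − 0.375 = -11.375 dBV.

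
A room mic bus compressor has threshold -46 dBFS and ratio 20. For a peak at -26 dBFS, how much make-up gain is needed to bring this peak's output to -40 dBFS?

5 dB

Overshoot 20 dB → 20/20 = 1 dB after compression, so the compressed level is -46 + 1 = -45 dBFS.
Make-up = target − compressed = -40 − (-45) = 5 dB.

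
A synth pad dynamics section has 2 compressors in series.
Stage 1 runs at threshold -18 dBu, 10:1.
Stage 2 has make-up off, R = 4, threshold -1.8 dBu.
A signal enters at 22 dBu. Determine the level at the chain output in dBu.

Stage 1: 40 dB above -18 dBu, reduced 10:1 to 4 dB above → -14 dBu.
Stage 2: below threshold (-14 ≤ -1.8); passes unchanged; output -14 dBu.

-14 dBu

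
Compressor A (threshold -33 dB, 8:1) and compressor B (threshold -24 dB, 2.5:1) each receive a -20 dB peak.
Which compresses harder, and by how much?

A, by 8.975 dB

A: GR = 13 − 13/8 = 11.375 dB.
B: GR = 4 − 4/2.5 = 2.4 dB.
A reduces 8.975 dB more.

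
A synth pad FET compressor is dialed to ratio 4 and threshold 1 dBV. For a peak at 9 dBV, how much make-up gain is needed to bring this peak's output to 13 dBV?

10 dB

Without make-up, output = threshold + overshoot/4 = 1 + 2 = 3 dBV.
Gap to target: 10 dB.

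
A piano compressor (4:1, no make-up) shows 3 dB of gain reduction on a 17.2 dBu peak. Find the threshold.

13.2 dBu

Input is 4 dB above T (since output overshoot × R = input overshoot: (14.2 − T)·4 = 17.2 − T gives T = 13.2 dBu).
Check: 13.2 + (17.2 − 13.2)/4 = 13.2 + 1 = 14.2 dBu. ✓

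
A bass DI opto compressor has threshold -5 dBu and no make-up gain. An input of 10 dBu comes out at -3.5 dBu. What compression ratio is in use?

10:1

Input overshoot = 10 − (-5) = 15 dB; output overshoot = -3.5 − (-5) = 1.5 dB.
Ratio = 15 / 1.5 = 10.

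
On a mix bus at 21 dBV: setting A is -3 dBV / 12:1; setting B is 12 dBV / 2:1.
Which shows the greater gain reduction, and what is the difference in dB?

A: GR = 24 − 24/12 = 22 dB.
B: GR = 9 − 9/2 = 4.5 dB.
A reduces 17.5 dB more.

A, by 17.5 dB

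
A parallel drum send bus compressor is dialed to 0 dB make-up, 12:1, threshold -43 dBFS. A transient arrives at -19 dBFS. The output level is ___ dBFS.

-41 dBFS

-19 dBFS sits 24 dB over threshold.
12:1 compression reduces that to 24/12 = 2 dB over.
So the level is -43 + 2 = -41 dBFS.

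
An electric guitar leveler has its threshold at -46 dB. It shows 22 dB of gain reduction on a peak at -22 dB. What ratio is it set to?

12:1

Input overshoot = -22 − (-46) = 24 dB.
Output overshoot = 24 − 22 = 2 dB.
Ratio = input overshoot / output overshoot = 24 / 2 = 12.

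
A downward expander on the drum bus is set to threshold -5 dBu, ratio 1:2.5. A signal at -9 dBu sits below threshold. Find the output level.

Undershoot = (-5) − (-9) = 4 dB.
At 1:2.5, that expands to 10 dB under threshold.
Output = -5 − 10 = -15 dBu.

-15 dBu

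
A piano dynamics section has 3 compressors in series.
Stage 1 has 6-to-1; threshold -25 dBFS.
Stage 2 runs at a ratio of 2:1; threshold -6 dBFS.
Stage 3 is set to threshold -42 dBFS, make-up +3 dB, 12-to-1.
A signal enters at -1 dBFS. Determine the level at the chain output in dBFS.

Stage 1: 24 dB above -25 dBFS, reduced 6:1 to 4 dB above → -21 dBFS.
Stage 2: -21 dBFS ≤ -6 dBFS, so stage 2 doesn't engage; output -21 dBFS.
Stage 3: 21 dB above -42 dBFS, reduced 12:1 to 1.75 dB above → -40.25 dBFS; +3 dB make-up → -37.25 dBFS.

-37.25 dBFS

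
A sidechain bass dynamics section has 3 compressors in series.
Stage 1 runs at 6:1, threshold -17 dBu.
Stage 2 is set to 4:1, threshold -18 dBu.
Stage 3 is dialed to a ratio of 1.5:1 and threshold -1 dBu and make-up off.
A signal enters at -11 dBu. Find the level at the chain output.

Stage 1: overshoot 6 dB → 6/6 = 1 dB → -16 dBu.
Stage 2: -16 dBu is 2 dB over -18 dBu; at 4:1 that becomes 0.5 dB over, giving -17.5 dBu.
Stage 3: below threshold (-17.5 ≤ -1); passes unchanged; output -17.5 dBu.

-17.5 dBu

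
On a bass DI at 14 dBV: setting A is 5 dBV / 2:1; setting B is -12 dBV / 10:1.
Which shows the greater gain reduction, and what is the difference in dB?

B, by 18.9 dB

A: GR = 9 − 9/2 = 4.5 dB.
B: GR = 26 − 26/10 = 23.4 dB.
B applies 18.9 dB more gain reduction.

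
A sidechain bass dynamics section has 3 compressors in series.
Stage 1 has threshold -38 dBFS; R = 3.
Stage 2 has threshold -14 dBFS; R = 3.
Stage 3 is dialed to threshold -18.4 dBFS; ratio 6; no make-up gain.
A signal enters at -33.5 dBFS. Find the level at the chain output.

Stage 1: -33.5 dBFS is 4.5 dB over -38 dBFS; at 3:1 that becomes 1.5 dB over, giving -36.5 dBFS.
Stage 2: -36.5 dBFS ≤ -14 dBFS, so stage 2 doesn't engage; output -36.5 dBFS.
Stage 3: below threshold (-36.5 ≤ -18.4); passes unchanged; output -36.5 dBFS.

-36.5 dBFS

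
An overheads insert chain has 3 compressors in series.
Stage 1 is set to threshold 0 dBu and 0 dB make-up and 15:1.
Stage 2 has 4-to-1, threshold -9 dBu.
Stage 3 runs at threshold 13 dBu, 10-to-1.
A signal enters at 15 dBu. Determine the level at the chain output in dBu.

-6.5 dBu

Stage 1: overshoot 15 dB → 15/15 = 1 dB → 1 dBu.
Stage 2: overshoot 10 dB → 10/4 = 2.5 dB → -6.5 dBu.
Stage 3: -6.5 dBu ≤ 13 dBu, so stage 3 doesn't engage; output -6.5 dBu.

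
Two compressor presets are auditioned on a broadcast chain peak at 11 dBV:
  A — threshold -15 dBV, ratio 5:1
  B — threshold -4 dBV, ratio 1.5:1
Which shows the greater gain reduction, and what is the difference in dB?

A, by 15.8 dB

A: overshoot 26 dB → output overshoot 5.2 dB → GR 20.8 dB.
B: overshoot 15 dB → output overshoot 10 dB → GR 5 dB.
Difference: 15.8 dB in favour of A.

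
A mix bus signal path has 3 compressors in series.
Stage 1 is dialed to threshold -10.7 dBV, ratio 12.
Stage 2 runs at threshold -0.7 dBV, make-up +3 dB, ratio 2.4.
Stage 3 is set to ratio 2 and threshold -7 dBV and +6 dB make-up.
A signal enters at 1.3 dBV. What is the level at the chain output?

-0.85 dBV

Stage 1: overshoot 12 dB → 12/12 = 1 dB → -9.7 dBV.
Stage 2: -9.7 dBV ≤ -0.7 dBV, so stage 2 doesn't engage; make-up brings it to -6.7 dBV.
Stage 3: 0.3 dB above -7 dBV, reduced 2:1 to 0.15 dB above → -6.85 dBV; +6 dB make-up → -0.85 dBV.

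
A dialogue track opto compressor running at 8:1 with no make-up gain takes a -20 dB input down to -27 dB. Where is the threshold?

-28 dB

Gain reduction = -20 − (-27) = 7 dB; output overshoot = GR / (R − 1) = 7 / 7 = 1 dB.
Threshold = output − output overshoot = -27 − 1 = -28 dB.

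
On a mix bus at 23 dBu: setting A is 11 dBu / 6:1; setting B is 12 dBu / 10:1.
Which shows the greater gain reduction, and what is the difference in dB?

A, by 0.1 dB

A: overshoot 12 dB → output overshoot 2 dB → GR 10 dB.
B: overshoot 11 dB → output overshoot 1.1 dB → GR 9.9 dB.
A reduces 0.1 dB more.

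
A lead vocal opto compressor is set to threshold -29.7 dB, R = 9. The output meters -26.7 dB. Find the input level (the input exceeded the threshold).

Post-compression overshoot = -26.7 − (-29.7) = 3 dB.
Undo the ratio: input overshoot = 3 × 9 = 27 dB, giving input = -2.7 dB.

-2.7 dB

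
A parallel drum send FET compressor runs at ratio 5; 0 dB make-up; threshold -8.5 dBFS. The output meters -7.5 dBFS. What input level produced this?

-3.5 dBFS

The compressed level sits -7.5 − (-8.5) = 1 dB over threshold.
Undo the ratio: input overshoot = 1 × 5 = 5 dB, giving input = -3.5 dBFS.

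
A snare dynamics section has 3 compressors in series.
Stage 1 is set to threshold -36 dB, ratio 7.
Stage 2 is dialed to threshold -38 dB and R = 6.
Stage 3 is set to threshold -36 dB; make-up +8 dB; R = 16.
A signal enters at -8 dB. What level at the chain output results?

-29 dB

Stage 1: -8 dB is 28 dB over -36 dB; at 7:1 that becomes 4 dB over, giving -32 dB.
Stage 2: -32 dB is 6 dB over -38 dB; at 6:1 that becomes 1 dB over, giving -37 dB.
Stage 3: below threshold (-37 ≤ -36); passes unchanged; make-up brings it to -29 dB.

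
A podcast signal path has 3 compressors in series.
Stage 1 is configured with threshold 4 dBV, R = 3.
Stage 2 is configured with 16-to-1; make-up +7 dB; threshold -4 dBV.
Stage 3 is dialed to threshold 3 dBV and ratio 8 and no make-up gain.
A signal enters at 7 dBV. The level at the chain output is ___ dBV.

3.070312 dBV

Stage 1: 3 dB above 4 dBV, reduced 3:1 to 1 dB above → 5 dBV.
Stage 2: 5 dBV is 9 dB over -4 dBV; at 16:1 that becomes 0.5625 dB over, giving -3.4375 dBV; +7 dB make-up → 3.5625 dBV.
Stage 3: 0.5625 dB above 3 dBV, reduced 8:1 to 0.070312 dB above → 3.070312 dBV.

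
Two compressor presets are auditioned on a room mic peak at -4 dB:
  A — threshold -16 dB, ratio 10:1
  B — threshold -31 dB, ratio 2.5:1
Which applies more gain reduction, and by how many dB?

B, by 5.4 dB

A: GR = 12 − 12/10 = 10.8 dB.
B: GR = 27 − 27/2.5 = 16.2 dB.
Difference: 5.4 dB in favour of B.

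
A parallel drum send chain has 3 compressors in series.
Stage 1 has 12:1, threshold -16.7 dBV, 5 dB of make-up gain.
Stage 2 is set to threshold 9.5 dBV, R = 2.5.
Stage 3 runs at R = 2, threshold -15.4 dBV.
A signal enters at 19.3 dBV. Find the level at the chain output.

Stage 1: 19.3 dBV is 36 dB over -16.7 dBV; at 12:1 that becomes 3 dB over, giving -13.7 dBV; +5 dB make-up → -8.7 dBV.
Stage 2: below threshold (-8.7 ≤ 9.5); passes unchanged; output -8.7 dBV.
Stage 3: -8.7 dBV is 6.7 dB over -15.4 dBV; at 2:1 that becomes 3.35 dB over, giving -12.05 dBV.

-12.05 dBV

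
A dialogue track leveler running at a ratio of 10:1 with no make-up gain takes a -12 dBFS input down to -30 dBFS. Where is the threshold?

-32 dBFS

Gain reduction = -12 − (-30) = 18 dB; output overshoot = GR / (R − 1) = 18 / 9 = 2 dB.
Threshold = output − output overshoot = -30 − 2 = -32 dBFS.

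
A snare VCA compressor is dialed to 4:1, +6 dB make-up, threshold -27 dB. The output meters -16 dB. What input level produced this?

Remove make-up: -16 − 6 = -22 dB.
Post-compression overshoot = -22 − (-27) = 5 dB.
Input overshoot = R × output overshoot = 20 dB → input = -27 + 20 = -7 dB.

-7 dB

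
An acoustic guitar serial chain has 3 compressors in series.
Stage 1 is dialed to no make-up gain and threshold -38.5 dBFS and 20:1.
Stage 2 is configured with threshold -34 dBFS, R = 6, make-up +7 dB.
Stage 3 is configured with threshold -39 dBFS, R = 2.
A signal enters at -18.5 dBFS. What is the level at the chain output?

Stage 1: 20 dB above -38.5 dBFS, reduced 20:1 to 1 dB above → -37.5 dBFS.
Stage 2: below threshold (-37.5 ≤ -34); passes unchanged; make-up brings it to -30.5 dBFS.
Stage 3: 8.5 dB above -39 dBFS, reduced 2:1 to 4.25 dB above → -34.75 dBFS.

-34.75 dBFS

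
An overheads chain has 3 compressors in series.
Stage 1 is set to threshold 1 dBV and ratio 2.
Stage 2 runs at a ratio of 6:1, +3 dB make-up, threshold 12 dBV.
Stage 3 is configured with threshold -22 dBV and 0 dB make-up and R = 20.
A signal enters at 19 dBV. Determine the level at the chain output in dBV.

-20.25 dBV

Stage 1: 18 dB above 1 dBV, reduced 2:1 to 9 dB above → 10 dBV.
Stage 2: below threshold (10 ≤ 12); passes unchanged; make-up brings it to 13 dBV.
Stage 3: 35 dB above -22 dBV, reduced 20:1 to 1.75 dB above → -20.25 dBV.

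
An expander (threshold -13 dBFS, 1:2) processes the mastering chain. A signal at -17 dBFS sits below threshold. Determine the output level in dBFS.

The input is 4 dB below the -13 dBFS threshold.
A 1:2 expander multiplies undershoot by 2: 4 × 2 = 8 dB below threshold.
Output = -13 − 8 = -21 dBFS.

-21 dBFS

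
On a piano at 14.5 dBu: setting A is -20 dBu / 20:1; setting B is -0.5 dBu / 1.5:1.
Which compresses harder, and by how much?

A, by 27.775 dB

A: GR = 34.5 − 34.5/20 = 32.775 dB.
B: GR = 15 − 15/1.5 = 5 dB.
A reduces 27.775 dB more.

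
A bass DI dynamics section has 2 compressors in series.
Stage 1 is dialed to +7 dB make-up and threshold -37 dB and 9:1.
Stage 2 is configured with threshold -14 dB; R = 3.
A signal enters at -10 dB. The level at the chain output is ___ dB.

-27 dB

Stage 1: overshoot 27 dB → 27/9 = 3 dB → -34 dB; +7 dB make-up → -27 dB.
Stage 2: below threshold (-27 ≤ -14); passes unchanged; output -27 dB.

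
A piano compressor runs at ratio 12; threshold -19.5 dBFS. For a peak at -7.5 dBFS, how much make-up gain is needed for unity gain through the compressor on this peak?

11 dB

The peak compresses to -19.5 + 12/12 = -18.5 dBFS.
To reach -7.5 dBFS requires -7.5 − (-18.5) = 11 dB of make-up.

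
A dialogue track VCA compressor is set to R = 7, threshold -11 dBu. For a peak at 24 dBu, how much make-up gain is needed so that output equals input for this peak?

Without make-up, output = threshold + overshoot/7 = -11 + 5 = -6 dBu.
Gap to target: 30 dB.

30 dB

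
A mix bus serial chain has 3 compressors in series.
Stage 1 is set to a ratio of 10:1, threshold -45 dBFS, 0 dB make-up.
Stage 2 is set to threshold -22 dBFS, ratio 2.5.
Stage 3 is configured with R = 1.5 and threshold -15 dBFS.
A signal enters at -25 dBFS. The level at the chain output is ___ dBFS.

Stage 1: -25 dBFS is 20 dB over -45 dBFS; at 10:1 that becomes 2 dB over, giving -43 dBFS.
Stage 2: -43 dBFS ≤ -22 dBFS, so stage 2 doesn't engage; output -43 dBFS.
Stage 3: -43 dBFS ≤ -15 dBFS, so stage 3 doesn't engage; output -43 dBFS.

-43 dBFS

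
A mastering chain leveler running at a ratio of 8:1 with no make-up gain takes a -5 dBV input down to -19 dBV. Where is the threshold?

-21 dBV

Let T be the threshold. Output overshoot = (input overshoot)/R, so -19 − T = (-5 − T)/8.
8·(-19 − T) = -5 − T → 7·T = -152 − (-5) = -147.
T = -147/7 = -21 dBV.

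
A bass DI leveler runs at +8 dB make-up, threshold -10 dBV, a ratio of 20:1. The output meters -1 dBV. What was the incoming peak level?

Before make-up, the level was -1 − 8 = -9 dBV.
That's 1 dB above the -10 dBV threshold.
Undo the ratio: input overshoot = 1 × 20 = 20 dB, giving input = 10 dBV.

10 dBV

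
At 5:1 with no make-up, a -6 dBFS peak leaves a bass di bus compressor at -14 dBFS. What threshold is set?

Gain reduction = -6 − (-14) = 8 dB; output overshoot = GR / (R − 1) = 8 / 4 = 2 dB.
Threshold = output − output overshoot = -14 − 2 = -16 dBFS.

-16 dBFS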